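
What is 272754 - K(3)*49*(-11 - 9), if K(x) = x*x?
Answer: 281574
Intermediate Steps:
K(x) = x²
272754 - K(3)*49*(-11 - 9) = 272754 - 3²*49*(-11 - 9) = 272754 - 9*49*(-20) = 272754 - 9*(-980) = 272754 - 1*(-8820) = 272754 + 8820 = 281574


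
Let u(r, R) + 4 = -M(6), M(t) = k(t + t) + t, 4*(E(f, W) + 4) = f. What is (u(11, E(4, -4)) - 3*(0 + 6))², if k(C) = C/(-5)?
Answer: 16384/25 ≈ 655.36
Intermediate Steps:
k(C) = -C/5 (k(C) = C*(-⅕) = -C/5)
E(f, W) = -4 + f/4
M(t) = 3*t/5 (M(t) = -(t + t)/5 + t = -2*t/5 + t = 3*t/5)
u(r, R) = -38/5 (u(r, R) = -4 - 3*6/5 = -4 - 1*18/5 = -4 - 18/5 = -38/5)
(u(11, E(4, -4)) - 3*(0 + 6))² = (-38/5 - 3*(0 + 6))² = (-38/5 - 3*6)² = (-38/5 - 18)² = (-128/5)² = 16384/25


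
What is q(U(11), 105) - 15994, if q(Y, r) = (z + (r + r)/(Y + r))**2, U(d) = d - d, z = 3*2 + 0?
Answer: -15930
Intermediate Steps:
z = 6 (z = 6 + 0 = 6)
U(d) = 0
q(Y, r) = (6 + 2*r/(Y + r))**2 (q(Y, r) = (6 + (r + r)/(Y + r))**2 = (6 + (2*r)/(Y + r))**2 = (6 + 2*r/(Y + r))**2)
q(U(11), 105) - 15994 = 4*(3*0 + 4*105)**2/(0 + 105)**2 - 15994 = 4*(0 + 420)**2/105**2 - 15994 = 4*(1/11025)*420**2 - 15994 = 4*(1/11025)*176400 - 15994 = 64 - 15994 = -15930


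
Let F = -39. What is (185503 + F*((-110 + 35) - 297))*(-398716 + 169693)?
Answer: -45807119253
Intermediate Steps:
(185503 + F*((-110 + 35) - 297))*(-398716 + 169693) = (185503 - 39*((-110 + 35) - 297))*(-398716 + 169693) = (185503 - 39*(-75 - 297))*(-229023) = (185503 - 39*(-372))*(-229023) = (185503 + 14508)*(-229023) = 200011*(-229023) = -45807119253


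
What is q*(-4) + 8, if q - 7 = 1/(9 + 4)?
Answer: -264/13 ≈ -20.308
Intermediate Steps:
q = 92/13 (q = 7 + 1/(9 + 4) = 7 + 1/13 = 92/13 ≈ 7.0769)
q*(-4) + 8 = (92/13)*(-4) + 8 = -368/13 + 8 = -264/13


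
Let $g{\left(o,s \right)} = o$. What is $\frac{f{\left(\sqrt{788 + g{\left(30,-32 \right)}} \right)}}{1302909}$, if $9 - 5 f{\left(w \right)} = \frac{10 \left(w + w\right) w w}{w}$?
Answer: $- \frac{16351}{6514545} \approx -0.0025099$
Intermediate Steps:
$f{\left(w \right)} = \frac{9}{5} - 4 w^{2}$ ($f{\left(w \right)} = \frac{9}{5} - \frac{10 \left(w + w\right) w w \frac{1}{w}}{5} = \frac{9}{5} - \frac{10 \cdot 2 w w^{2} \frac{1}{w}}{5} = \frac{9}{5} - \frac{20 w w^{2} \frac{1}{w}}{5} = \frac{9}{5} - \frac{20 w^{3} \frac{1}{w}}{5} = \frac{9}{5} - \frac{20 w^{2}}{5} = \frac{9}{5} - 4 w^{2}$)
$\frac{f{\left(\sqrt{788 + g{\left(30,-32 \right)}} \right)}}{1302909} = \frac{\frac{9}{5} - 4 \left(\sqrt{788 + 30}\right)^{2}}{1302909} = \left(\frac{9}{5} - 4 \left(\sqrt{818}\right)^{2}\right) \frac{1}{1302909} = \left(\frac{9}{5} - 3272\right) \frac{1}{1302909} = \left(- \frac{16351}{5}\right) \frac{1}{1302909} = - \frac{16351}{6514545}$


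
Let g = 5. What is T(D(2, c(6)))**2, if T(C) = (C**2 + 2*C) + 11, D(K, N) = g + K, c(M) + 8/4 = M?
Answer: 5476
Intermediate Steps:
c(M) = -2 + M
D(K, N) = 5 + K
T(C) = 11 + C**2 + 2*C
T(D(2, c(6)))**2 = (11 + (5 + 2)**2 + 2*(5 + 2))**2 = (11 + 7**2 + 2*7)**2 = (11 + 49 + 14)**2 = 74**2 = 5476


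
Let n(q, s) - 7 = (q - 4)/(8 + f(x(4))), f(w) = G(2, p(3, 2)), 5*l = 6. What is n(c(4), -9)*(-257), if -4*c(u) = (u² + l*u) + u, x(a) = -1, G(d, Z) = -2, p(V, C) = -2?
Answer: -13621/10 ≈ -1362.1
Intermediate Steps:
l = 6/5 (l = (⅕)*6 = 6/5 ≈ 1.2000)
f(w) = -2
c(u) = -11*u/20 - u²/4 (c(u) = -((u² + 6*u/5) + u)/4 = -(u² + 11*u/5)/4 = -11*u/20 - u²/4)
n(q, s) = 19/3 + q/6 (n(q, s) = 7 + (q - 4)/(8 - 2) = 7 + (-4 + q)/6 = 7 + (-4 + q)*(⅙) = 7 + (-⅔ + q/6) = 19/3 + q/6)
n(c(4), -9)*(-257) = (19/3 + (-1/20*4*(11 + 5*4))/6)*(-257) = (19/3 + (-1/20*4*(11 + 20))/6)*(-257) = (19/3 + (-1/20*4*31)/6)*(-257) = (19/3 + (⅙)*(-31/5))*(-257) = (19/3 - 31/30)*(-257) = (53/10)*(-257) = -13621/10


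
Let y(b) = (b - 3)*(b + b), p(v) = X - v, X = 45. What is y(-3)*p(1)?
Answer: 1584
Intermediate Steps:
p(v) = 45 - v
y(b) = 2*b*(-3 + b) (y(b) = (-3 + b)*(2*b) = 2*b*(-3 + b))
y(-3)*p(1) = (2*(-3)*(-3 - 3))*(45 - 1*1) = (2*(-3)*(-6))*(45 - 1) = 36*44 = 1584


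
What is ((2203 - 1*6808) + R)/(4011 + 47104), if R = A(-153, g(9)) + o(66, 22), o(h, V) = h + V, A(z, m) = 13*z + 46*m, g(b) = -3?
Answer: -6644/51115 ≈ -0.12998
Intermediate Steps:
o(h, V) = V + h
R = -2039 (R = (13*(-153) + 46*(-3)) + (22 + 66) = (-1989 - 138) + 88 = -2127 + 88 = -2039)
((2203 - 1*6808) + R)/(4011 + 47104) = ((2203 - 1*6808) - 2039)/(4011 + 47104) = ((2203 - 6808) - 2039)/51115 = (-4605 - 2039)*(1/51115) = -6644*1/51115 = -6644/51115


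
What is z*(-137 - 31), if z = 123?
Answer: -20664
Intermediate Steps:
z*(-137 - 31) = 123*(-137 - 31) = 123*(-168) = -20664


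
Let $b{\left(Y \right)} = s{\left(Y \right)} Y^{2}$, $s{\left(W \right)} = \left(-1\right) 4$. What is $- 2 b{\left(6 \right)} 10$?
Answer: $2880$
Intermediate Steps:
$s{\left(W \right)} = -4$
$b{\left(Y \right)} = - 4 Y^{2}$
$- 2 b{\left(6 \right)} 10 = - 2 \left(- 4 \cdot 6^{2}\right) 10 = - 2 \left(\left(-4\right) 36\right) 10 = \left(-2\right) \left(-144\right) 10 = 288 \cdot 10 = 2880$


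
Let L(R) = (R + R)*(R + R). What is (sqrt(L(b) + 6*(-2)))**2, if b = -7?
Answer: 184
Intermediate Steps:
L(R) = 4*R**2 (L(R) = (2*R)*(2*R) = 4*R**2)
(sqrt(L(b) + 6*(-2)))**2 = (sqrt(4*(-7)**2 + 6*(-2)))**2 = (sqrt(4*49 - 12))**2 = (sqrt(196 - 12))**2 = (sqrt(184))**2 = (2*sqrt(46))**2 = 184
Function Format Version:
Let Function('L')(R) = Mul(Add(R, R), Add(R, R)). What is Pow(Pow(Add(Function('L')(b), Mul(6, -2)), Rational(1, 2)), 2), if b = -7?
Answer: 184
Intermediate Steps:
Function('L')(R) = Mul(4, Pow(R, 2)) (Function('L')(R) = Mul(Mul(2, R), Mul(2, R)) = Mul(4, Pow(R, 2)))
Pow(Pow(Add(Function('L')(b), Mul(6, -2)), Rational(1, 2)), 2) = Pow(Pow(Add(Mul(4, Pow(-7, 2)), Mul(6, -2)), Rational(1, 2)), 2) = Pow(Pow(Add(Mul(4, 49), -12), Rational(1, 2)), 2) = Pow(Pow(Add(196, -12), Rational(1, 2)), 2) = Pow(Pow(184, Rational(1, 2)), 2) = Pow(Mul(2, Pow(46, Rational(1, 2))), 2) = 184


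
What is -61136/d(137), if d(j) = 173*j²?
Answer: -61136/3247037 ≈ -0.018828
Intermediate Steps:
-61136/d(137) = -61136/(173*137²) = -61136/(173*18769) = -61136/3247037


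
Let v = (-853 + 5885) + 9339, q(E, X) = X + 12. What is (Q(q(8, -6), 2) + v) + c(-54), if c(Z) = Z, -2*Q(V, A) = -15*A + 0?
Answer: 14332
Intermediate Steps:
q(E, X) = 12 + X
v = 14371 (v = 5032 + 9339 = 14371)
Q(V, A) = 15*A/2 (Q(V, A) = -(-15*A + 0)/2 = -(-15)*A/2 = 15*A/2)
(Q(q(8, -6), 2) + v) + c(-54) = ((15/2)*2 + 14371) - 54 = (15 + 14371) - 54 = 14386 - 54 = 14332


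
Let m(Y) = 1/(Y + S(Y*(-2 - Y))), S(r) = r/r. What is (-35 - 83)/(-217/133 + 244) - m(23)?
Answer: -19471/36840 ≈ -0.52853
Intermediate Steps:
S(r) = 1
m(Y) = 1/(1 + Y) (m(Y) = 1/(Y + 1) = 1/(1 + Y))
(-35 - 83)/(-217/133 + 244) - m(23) = (-35 - 83)/(-217/133 + 244) - 1/(1 + 23) = -118/(-217*1/133 + 244) - 1/24 = -118/(-31/19 + 244) - 1*1/24 = -118/4605/19 - 1/24 = -118*19/4605 - 1/24 = -2242/4605 - 1/24 = -19471/36840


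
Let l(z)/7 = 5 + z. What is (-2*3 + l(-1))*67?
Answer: 1474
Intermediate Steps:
l(z) = 35 + 7*z (l(z) = 7*(5 + z) = 35 + 7*z)
(-2*3 + l(-1))*67 = (-2*3 + (35 + 7*(-1)))*67 = (-6 + (35 - 7))*67 = (-6 + 28)*67 = 22*67 = 1474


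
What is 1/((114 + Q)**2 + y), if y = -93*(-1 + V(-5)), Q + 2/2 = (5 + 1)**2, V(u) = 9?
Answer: 1/21457 ≈ 4.6605e-5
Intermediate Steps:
Q = 35 (Q = -1 + (5 + 1)**2 = -1 + 6**2 = -1 + 36 = 35)
y = -744 (y = -93*(-1 + 9) = -93*8 = -744)
1/((114 + Q)**2 + y) = 1/((114 + 35)**2 - 744) = 1/(149**2 - 744) = 1/(22201 - 744) = 1/21457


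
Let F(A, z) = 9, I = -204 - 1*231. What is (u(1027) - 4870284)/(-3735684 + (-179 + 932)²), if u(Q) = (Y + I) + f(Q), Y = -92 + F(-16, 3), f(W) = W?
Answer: 194791/126747 ≈ 1.5368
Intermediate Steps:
I = -435 (I = -204 - 231 = -435)
Y = -83 (Y = -92 + 9 = -83)
u(Q) = -518 + Q (u(Q) = (-83 - 435) + Q = -518 + Q)
(u(1027) - 4870284)/(-3735684 + (-179 + 932)²) = ((-518 + 1027) - 4870284)/(-3735684 + (-179 + 932)²) = (509 - 4870284)/(-3735684 + 753²) = -4869775/(-3735684 + 567009) = -4869775/(-3168675) = -4869775*(-1/3168675) = 194791/126747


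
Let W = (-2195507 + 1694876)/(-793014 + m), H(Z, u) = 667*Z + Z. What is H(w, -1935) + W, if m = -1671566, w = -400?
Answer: -658535275369/2464580 ≈ -2.6720e+5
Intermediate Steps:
H(Z, u) = 668*Z
W = 500631/2464580 (W = (-2195507 + 1694876)/(-793014 - 1671566) = -500631/(-2464580) = -500631*(-1/2464580) = 500631/2464580 ≈ 0.20313)
H(w, -1935) + W = 668*(-400) + 500631/2464580 = -267200 + 500631/2464580 = -658535275369/2464580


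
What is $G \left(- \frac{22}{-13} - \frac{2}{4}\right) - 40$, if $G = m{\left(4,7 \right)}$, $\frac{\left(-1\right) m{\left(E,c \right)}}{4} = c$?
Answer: $- \frac{954}{13} \approx -73.385$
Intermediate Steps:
$m{\left(E,c \right)} = - 4 c$
$G = -28$ ($G = \left(-4\right) 7 = -28$)
$G \left(- \frac{22}{-13} - \frac{2}{4}\right) - 40 = - 28 \left(- \frac{22}{-13} - \frac{2}{4}\right) - 40 = - 28 \left(\left(-22\right) \left(- \frac{1}{13}\right) - \frac{1}{2}\right) - 40 = - 28 \left(\frac{22}{13} - \frac{1}{2}\right) - 40 = \left(-28\right) \frac{31}{26} - 40 = - \frac{434}{13} - 40 = - \frac{954}{13}$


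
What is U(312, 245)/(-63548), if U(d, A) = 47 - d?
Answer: 265/63548 ≈ 0.0041701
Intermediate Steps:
U(312, 245)/(-63548) = (47 - 1*312)/(-63548) = (47 - 312)*(-1/63548) = -265*(-1/63548) = 265/63548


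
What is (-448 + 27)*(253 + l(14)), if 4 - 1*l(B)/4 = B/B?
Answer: -111565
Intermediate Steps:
l(B) = 12 (l(B) = 16 - 4*B/B = 16 - 4*1 = 16 - 4 = 12)
(-448 + 27)*(253 + l(14)) = (-448 + 27)*(253 + 12) = -421*265 = -111565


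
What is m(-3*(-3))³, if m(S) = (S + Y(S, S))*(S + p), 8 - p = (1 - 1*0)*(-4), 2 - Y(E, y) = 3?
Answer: 4741632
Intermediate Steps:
Y(E, y) = -1 (Y(E, y) = 2 - 1*3 = 2 - 3 = -1)
p = 12 (p = 8 - (1 - 1*0)*(-4) = 8 - (1 + 0)*(-4) = 8 - (-4) = 8 - 1*(-4) = 8 + 4 = 12)
m(S) = (-1 + S)*(12 + S) (m(S) = (S - 1)*(S + 12) = (-1 + S)*(12 + S))
m(-3*(-3))³ = (-12 + (-3*(-3))² + 11*(-3*(-3)))³ = (-12 + 9² + 11*9)³ = (-12 + 81 + 99)³ = 168³ = 4741632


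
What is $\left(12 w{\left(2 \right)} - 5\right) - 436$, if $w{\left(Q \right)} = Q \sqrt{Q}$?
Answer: $-441 + 24 \sqrt{2} \approx -407.06$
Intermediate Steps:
$w{\left(Q \right)} = Q^{\frac{3}{2}}$
$\left(12 w{\left(2 \right)} - 5\right) - 436 = \left(12 \cdot 2^{\frac{3}{2}} - 5\right) - 436 = \left(12 \cdot 2 \sqrt{2} - 5\right) - 436 = \left(24 \sqrt{2} - 5\right) - 436 = \left(-5 + 24 \sqrt{2}\right) - 436 = -441 + 24 \sqrt{2}$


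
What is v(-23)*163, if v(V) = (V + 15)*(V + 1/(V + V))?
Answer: 690468/23 ≈ 30020.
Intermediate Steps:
v(V) = (15 + V)*(V + 1/(2*V))
v(-23)*163 = (½ + (-23)² + 15*(-23) + (15/2)/(-23))*163 = (½ + 529 - 345 + (15/2)*(-1/23))*163 = (½ + 529 - 345 - 15/46)*163 = (4236/23)*163 = 690468/23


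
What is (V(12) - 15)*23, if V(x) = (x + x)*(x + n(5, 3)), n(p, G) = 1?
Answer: 6831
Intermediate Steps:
V(x) = 2*x*(1 + x) (V(x) = (x + x)*(x + 1) = (2*x)*(1 + x) = 2*x*(1 + x))
(V(12) - 15)*23 = (2*12*(1 + 12) - 15)*23 = (2*12*13 - 15)*23 = (312 - 15)*23 = 297*23 = 6831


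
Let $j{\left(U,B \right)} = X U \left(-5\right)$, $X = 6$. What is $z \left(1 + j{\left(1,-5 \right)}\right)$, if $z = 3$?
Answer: $-87$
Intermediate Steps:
$j{\left(U,B \right)} = - 30 U$ ($j{\left(U,B \right)} = 6 U \left(-5\right) = - 30 U$)
$z \left(1 + j{\left(1,-5 \right)}\right) = 3 \left(1 - 30\right) = 3 \left(-29\right) = -87$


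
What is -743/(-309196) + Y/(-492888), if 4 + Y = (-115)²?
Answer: -310138711/12699916504 ≈ -0.024421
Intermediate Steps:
Y = 13221 (Y = -4 + (-115)² = -4 + 13225 = 13221)
-743/(-309196) + Y/(-492888) = -743/(-309196) + 13221/(-492888) = -743*(-1/309196) + 13221*(-1/492888) = 743/309196 - 4407/164296 = -310138711/12699916504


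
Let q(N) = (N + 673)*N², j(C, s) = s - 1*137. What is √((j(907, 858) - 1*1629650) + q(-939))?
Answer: I*√236166715 ≈ 15368.0*I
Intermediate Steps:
j(C, s) = -137 + s (j(C, s) = s - 137 = -137 + s)
q(N) = N²*(673 + N) (q(N) = (673 + N)*N² = N²*(673 + N))
√((j(907, 858) - 1*1629650) + q(-939)) = √(((-137 + 858) - 1*1629650) + (-939)²*(673 - 939)) = √((721 - 1629650) + 881721*(-266)) = √(-1628929 - 234537786) = √(-236166715) = I*√236166715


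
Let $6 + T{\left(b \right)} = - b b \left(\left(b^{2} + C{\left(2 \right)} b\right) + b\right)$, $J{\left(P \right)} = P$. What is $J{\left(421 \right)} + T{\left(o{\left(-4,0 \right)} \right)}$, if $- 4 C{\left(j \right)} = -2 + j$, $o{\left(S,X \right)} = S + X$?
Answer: $223$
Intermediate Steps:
$C{\left(j \right)} = \frac{1}{2} - \frac{j}{4}$ ($C{\left(j \right)} = - \frac{-2 + j}{4} = \frac{1}{2} - \frac{j}{4}$)
$T{\left(b \right)} = -6 - b^{2} \left(b + b^{2}\right)$ ($T{\left(b \right)} = -6 + - b b \left(\left(b^{2} + \left(\frac{1}{2} - \frac{1}{2}\right) b\right) + b\right) = -6 + - b^{2} \left(\left(b^{2} + \left(\frac{1}{2} - \frac{1}{2}\right) b\right) + b\right) = -6 + - b^{2} \left(\left(b^{2} + 0 b\right) + b\right) = -6 + - b^{2} \left(\left(b^{2} + 0\right) + b\right) = -6 + - b^{2} \left(b^{2} + b\right) = -6 + - b^{2} \left(b + b^{2}\right) = -6 - b^{2} \left(b + b^{2}\right)$)
$J{\left(421 \right)} + T{\left(o{\left(-4,0 \right)} \right)} = 421 - \left(6 + \left(-4 + 0\right)^{3} + \left(-4 + 0\right)^{4}\right) = 421 - 198 = 223$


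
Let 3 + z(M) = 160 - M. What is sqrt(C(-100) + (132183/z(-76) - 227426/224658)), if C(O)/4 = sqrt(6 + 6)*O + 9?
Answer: sqrt(45842004105285290 - 60889597727968800*sqrt(3))/8724219 ≈ 27.988*I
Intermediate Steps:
z(M) = 157 - M (z(M) = -3 + (160 - M) = 157 - M)
C(O) = 36 + 8*O*sqrt(3) (C(O) = 4*(sqrt(6 + 6)*O + 9) = 4*(sqrt(12)*O + 9) = 4*((2*sqrt(3))*O + 9) = 4*(2*O*sqrt(3) + 9) = 4*(9 + 2*O*sqrt(3)) = 36 + 8*O*sqrt(3))
sqrt(C(-100) + (132183/z(-76) - 227426/224658)) = sqrt((36 + 8*(-100)*sqrt(3)) + (132183/(157 - 1*(-76)) - 227426/224658)) = sqrt((36 - 800*sqrt(3)) + (132183/(157 + 76) - 227426*1/224658)) = sqrt((36 - 800*sqrt(3)) + (132183/233 - 113713/112329)) = sqrt((36 - 800*sqrt(3)) + 14821489078/26172657) = sqrt(15763704730/26172657 - 800*sqrt(3))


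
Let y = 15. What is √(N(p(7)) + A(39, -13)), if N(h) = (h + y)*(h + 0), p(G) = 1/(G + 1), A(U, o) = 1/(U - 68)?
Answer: √99905/232 ≈ 1.3624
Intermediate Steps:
A(U, o) = 1/(-68 + U)
p(G) = 1/(1 + G)
N(h) = h*(15 + h) (N(h) = (h + 15)*(h + 0) = (15 + h)*h = h*(15 + h))
√(N(p(7)) + A(39, -13)) = √((15 + 1/(1 + 7))/(1 + 7) + 1/(-68 + 39)) = √((15 + 1/8)/8 + 1/(-29)) = √((15 + ⅛)/8 - 1/29) = √((⅛)*(121/8) - 1/29) = √(121/64 - 1/29) = √(3445/1856) = √99905/232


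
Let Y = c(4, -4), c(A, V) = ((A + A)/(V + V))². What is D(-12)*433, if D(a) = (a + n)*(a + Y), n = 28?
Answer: -76208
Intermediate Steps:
c(A, V) = A²/V² (c(A, V) = ((2*A)/((2*V)))² = ((2*A)*(1/(2*V)))² = (A/V)² = A²/V²)
Y = 1 (Y = 4²/(-4)² = 16*(1/16) = 1)
D(a) = (1 + a)*(28 + a) (D(a) = (a + 28)*(a + 1) = (28 + a)*(1 + a) = (1 + a)*(28 + a))
D(-12)*433 = (28 + (-12)² + 29*(-12))*433 = (28 + 144 - 348)*433 = -176*433 = -76208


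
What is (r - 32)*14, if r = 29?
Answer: -42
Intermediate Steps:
(r - 32)*14 = (29 - 32)*14 = -3*14 = -42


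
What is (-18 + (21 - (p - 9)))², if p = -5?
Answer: 289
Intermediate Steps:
(-18 + (21 - (p - 9)))² = (-18 + (21 - (-5 - 9)))² = (-18 + (21 - 1*(-14)))² = (-18 + (21 + 14))² = (-18 + 35)² = 17² = 289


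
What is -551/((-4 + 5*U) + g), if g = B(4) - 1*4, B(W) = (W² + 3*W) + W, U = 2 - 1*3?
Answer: -29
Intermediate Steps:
U = -1 (U = 2 - 3 = -1)
B(W) = W² + 4*W
g = 28 (g = 4*(4 + 4) - 1*4 = 4*8 - 4 = 32 - 4 = 28)
-551/((-4 + 5*U) + g) = -551/((-4 + 5*(-1)) + 28) = -551/((-4 - 5) + 28) = -551/(-9 + 28) = -551/19 = (1/19)*(-551) = -29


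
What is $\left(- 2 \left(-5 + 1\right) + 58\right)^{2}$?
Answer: $4356$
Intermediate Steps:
$\left(- 2 \left(-5 + 1\right) + 58\right)^{2} = \left(\left(-2\right) \left(-4\right) + 58\right)^{2} = \left(8 + 58\right)^{2} = 66^{2} = 4356$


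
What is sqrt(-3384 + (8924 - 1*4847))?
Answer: 3*sqrt(77) ≈ 26.325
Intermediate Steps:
sqrt(-3384 + (8924 - 1*4847)) = sqrt(-3384 + (8924 - 4847)) = sqrt(-3384 + 4077) = sqrt(693) = 3*sqrt(77)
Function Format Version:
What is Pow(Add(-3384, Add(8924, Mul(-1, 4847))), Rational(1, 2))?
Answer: Mul(3, Pow(77, Rational(1, 2))) ≈ 26.325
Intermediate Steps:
Pow(Add(-3384, Add(8924, Mul(-1, 4847))), Rational(1, 2)) = Pow(Add(-3384, Add(8924, -4847)), Rational(1, 2)) = Pow(Add(-3384, 4077), Rational(1, 2)) = Pow(693, Rational(1, 2)) = Mul(3, Pow(77, Rational(1, 2)))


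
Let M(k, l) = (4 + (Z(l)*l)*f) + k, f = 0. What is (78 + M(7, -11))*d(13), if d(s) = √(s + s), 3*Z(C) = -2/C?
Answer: 89*√26 ≈ 453.81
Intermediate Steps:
Z(C) = -2/(3*C) (Z(C) = (-2/C)/3 = -2/(3*C))
d(s) = √2*√s (d(s) = √(2*s) = √2*√s)
M(k, l) = 4 + k (M(k, l) = (4 + ((-2/(3*l))*l)*0) + k = (4 - ⅔*0) + k = (4 + 0) + k = 4 + k)
(78 + M(7, -11))*d(13) = (78 + (4 + 7))*(√2*√13) = (78 + 11)*√26 = 89*√26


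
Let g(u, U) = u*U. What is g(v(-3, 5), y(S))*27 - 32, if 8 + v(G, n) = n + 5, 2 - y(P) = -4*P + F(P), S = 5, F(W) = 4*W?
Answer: 76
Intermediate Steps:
y(P) = 2 (y(P) = 2 - (-4*P + 4*P) = 2 - 1*0 = 2 + 0 = 2)
v(G, n) = -3 + n (v(G, n) = -8 + (n + 5) = -8 + (5 + n) = -3 + n)
g(u, U) = U*u
g(v(-3, 5), y(S))*27 - 32 = (2*(-3 + 5))*27 - 32 = (2*2)*27 - 32 = 4*27 - 32 = 108 - 32 = 76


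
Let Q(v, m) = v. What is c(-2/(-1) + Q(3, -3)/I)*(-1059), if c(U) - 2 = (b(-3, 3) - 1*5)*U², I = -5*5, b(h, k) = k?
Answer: 3354912/625 ≈ 5367.9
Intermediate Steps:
I = -25
c(U) = 2 - 2*U² (c(U) = 2 + (3 - 1*5)*U² = 2 + (3 - 5)*U² = 2 - 2*U²)
c(-2/(-1) + Q(3, -3)/I)*(-1059) = (2 - 2*(-2/(-1) + 3/(-25))²)*(-1059) = (2 - 2*(-2*(-1) + 3*(-1/25))²)*(-1059) = (2 - 2*(2 - 3/25)²)*(-1059) = (2 - 2*(47/25)²)*(-1059) = (2 - 2*2209/625)*(-1059) = (2 - 4418/625)*(-1059) = -3168/625*(-1059) = 3354912/625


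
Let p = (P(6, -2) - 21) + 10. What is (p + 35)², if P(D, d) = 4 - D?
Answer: 484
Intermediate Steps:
p = -13 (p = ((4 - 1*6) - 21) + 10 = ((4 - 6) - 21) + 10 = (-2 - 21) + 10 = -23 + 10 = -13)
(p + 35)² = (-13 + 35)² = 22² = 484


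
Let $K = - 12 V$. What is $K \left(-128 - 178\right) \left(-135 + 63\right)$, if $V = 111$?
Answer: $-29346624$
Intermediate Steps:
$K = -1332$ ($K = \left(-12\right) 111 = -1332$)
$K \left(-128 - 178\right) \left(-135 + 63\right) = - 1332 \left(-128 - 178\right) \left(-135 + 63\right) = - 1332 \left(\left(-306\right) \left(-72\right)\right) = \left(-1332\right) 22032 = -29346624$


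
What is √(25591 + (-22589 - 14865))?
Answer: I*√11863 ≈ 108.92*I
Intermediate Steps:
√(25591 + (-22589 - 14865)) = √(25591 - 37454) = √(-11863) = I*√11863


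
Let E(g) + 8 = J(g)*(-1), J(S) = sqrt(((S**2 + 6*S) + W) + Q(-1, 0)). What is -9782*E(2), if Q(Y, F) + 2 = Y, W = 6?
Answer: 78256 + 9782*sqrt(19) ≈ 1.2089e+5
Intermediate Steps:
Q(Y, F) = -2 + Y
J(S) = sqrt(3 + S**2 + 6*S) (J(S) = sqrt(((S**2 + 6*S) + 6) + (-2 - 1)) = sqrt((6 + S**2 + 6*S) - 3) = sqrt(3 + S**2 + 6*S))
E(g) = -8 - sqrt(3 + g**2 + 6*g) (E(g) = -8 + sqrt(3 + g**2 + 6*g)*(-1) = -8 - sqrt(3 + g**2 + 6*g))
-9782*E(2) = -9782*(-8 - sqrt(3 + 2**2 + 6*2)) = -9782*(-8 - sqrt(3 + 4 + 12)) = -9782*(-8 - sqrt(19)) = 78256 + 9782*sqrt(19)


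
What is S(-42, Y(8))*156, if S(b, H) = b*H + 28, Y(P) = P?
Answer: -48048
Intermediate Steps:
S(b, H) = 28 + H*b (S(b, H) = H*b + 28 = 28 + H*b)
S(-42, Y(8))*156 = (28 + 8*(-42))*156 = (28 - 336)*156 = -308*156 = -48048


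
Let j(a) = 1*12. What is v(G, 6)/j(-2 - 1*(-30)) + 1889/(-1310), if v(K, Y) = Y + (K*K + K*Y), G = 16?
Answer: 55789/1965 ≈ 28.391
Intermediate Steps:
j(a) = 12
v(K, Y) = Y + K² + K*Y (v(K, Y) = Y + (K² + K*Y) = Y + K² + K*Y)
v(G, 6)/j(-2 - 1*(-30)) + 1889/(-1310) = (6 + 16² + 16*6)/12 + 1889/(-1310) = (6 + 256 + 96)*(1/12) + 1889*(-1/1310) = 358*(1/12) - 1889/1310 = 179/6 - 1889/1310 = 55789/1965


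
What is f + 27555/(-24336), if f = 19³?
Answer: 55631023/8112 ≈ 6857.9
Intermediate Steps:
f = 6859
f + 27555/(-24336) = 6859 + 27555/(-24336) = 6859 + 27555*(-1/24336) = 6859 - 9185/8112 = 55631023/8112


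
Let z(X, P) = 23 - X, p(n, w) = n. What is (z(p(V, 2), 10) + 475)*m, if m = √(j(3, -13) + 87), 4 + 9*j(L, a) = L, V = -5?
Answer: 503*√782/3 ≈ 4688.7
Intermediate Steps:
j(L, a) = -4/9 + L/9
m = √782/3 (m = √((-4/9 + (⅑)*3) + 87) = √((-4/9 + ⅓) + 87) = √(-⅑ + 87) = √(782/9) = √782/3 ≈ 9.3214)
(z(p(V, 2), 10) + 475)*m = ((23 - 1*(-5)) + 475)*(√782/3) = ((23 + 5) + 475)*(√782/3) = (28 + 475)*(√782/3) = 503*(√782/3) = 503*√782/3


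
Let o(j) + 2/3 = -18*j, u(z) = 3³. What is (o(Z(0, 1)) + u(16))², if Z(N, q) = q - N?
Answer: 625/9 ≈ 69.444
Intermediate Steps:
u(z) = 27
o(j) = -⅔ - 18*j
(o(Z(0, 1)) + u(16))² = ((-⅔ - 18*(1 - 1*0)) + 27)² = ((-⅔ - 18*(1 + 0)) + 27)² = ((-⅔ - 18*1) + 27)² = ((-⅔ - 18) + 27)² = (-56/3 + 27)² = (25/3)² = 625/9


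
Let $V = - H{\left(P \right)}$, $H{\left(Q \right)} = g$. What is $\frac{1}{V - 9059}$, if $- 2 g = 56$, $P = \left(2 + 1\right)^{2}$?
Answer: $- \frac{1}{9031} \approx -0.00011073$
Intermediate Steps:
$P = 9$ ($P = 3^{2} = 9$)
$g = -28$ ($g = \left(- \frac{1}{2}\right) 56 = -28$)
$H{\left(Q \right)} = -28$
$V = 28$ ($V = \left(-1\right) \left(-28\right) = 28$)
$\frac{1}{V - 9059} = \frac{1}{28 - 9059} = \frac{1}{-9031} = - \frac{1}{9031}$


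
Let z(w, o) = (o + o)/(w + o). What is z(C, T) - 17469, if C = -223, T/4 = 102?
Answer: -3230949/185 ≈ -17465.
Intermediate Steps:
T = 408 (T = 4*102 = 408)
z(w, o) = 2*o/(o + w) (z(w, o) = (2*o)/(o + w) = 2*o/(o + w))
z(C, T) - 17469 = 2*408/(408 - 223) - 17469 = 2*408/185 - 17469 = 2*408*(1/185) - 17469 = 816/185 - 17469 = -3230949/185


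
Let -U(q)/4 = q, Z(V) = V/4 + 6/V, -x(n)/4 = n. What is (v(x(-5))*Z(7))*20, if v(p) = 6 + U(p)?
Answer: -27010/7 ≈ -3858.6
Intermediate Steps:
x(n) = -4*n
Z(V) = 6/V + V/4 (Z(V) = V*(¼) + 6/V = V/4 + 6/V = 6/V + V/4)
U(q) = -4*q
v(p) = 6 - 4*p
(v(x(-5))*Z(7))*20 = ((6 - (-16)*(-5))*(6/7 + (¼)*7))*20 = ((6 - 4*20)*(6*(⅐) + 7/4))*20 = ((6 - 80)*(6/7 + 7/4))*20 = -74*73/28*20 = -2701/14*20 = -27010/7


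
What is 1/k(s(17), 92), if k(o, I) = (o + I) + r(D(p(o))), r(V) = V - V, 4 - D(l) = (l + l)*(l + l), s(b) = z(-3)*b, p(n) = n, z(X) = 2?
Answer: 1/126 ≈ 0.0079365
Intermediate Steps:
s(b) = 2*b
D(l) = 4 - 4*l**2 (D(l) = 4 - (l + l)*(l + l) = 4 - 2*l*2*l = 4 - 4*l**2)
r(V) = 0
k(o, I) = I + o (k(o, I) = (o + I) + 0 = (I + o) + 0 = I + o)
1/k(s(17), 92) = 1/(92 + 2*17) = 1/(92 + 34) = 1/126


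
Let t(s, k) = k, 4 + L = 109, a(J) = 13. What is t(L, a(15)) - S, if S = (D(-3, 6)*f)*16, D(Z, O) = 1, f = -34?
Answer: 557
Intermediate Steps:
L = 105 (L = -4 + 109 = 105)
S = -544 (S = (1*(-34))*16 = -34*16 = -544)
t(L, a(15)) - S = 13 - 1*(-544) = 13 + 544 = 557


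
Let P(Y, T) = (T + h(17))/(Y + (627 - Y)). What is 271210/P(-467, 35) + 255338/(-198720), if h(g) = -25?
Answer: 1689603457451/99360 ≈ 1.7005e+7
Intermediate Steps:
P(Y, T) = -25/627 + T/627 (P(Y, T) = (T - 25)/(Y + (627 - Y)) = (-25 + T)/627 = (-25 + T)*(1/627) = -25/627 + T/627)
271210/P(-467, 35) + 255338/(-198720) = 271210/(-25/627 + (1/627)*35) + 255338/(-198720) = 271210/(-25/627 + 35/627) + 255338*(-1/198720) = 271210/(10/627) - 127669/99360 = 271210*(627/10) - 127669/99360 = 17004867 - 127669/99360 = 1689603457451/99360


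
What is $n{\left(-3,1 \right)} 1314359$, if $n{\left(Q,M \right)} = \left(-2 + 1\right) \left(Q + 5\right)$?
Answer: $-2628718$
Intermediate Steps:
$n{\left(Q,M \right)} = -5 - Q$ ($n{\left(Q,M \right)} = - (5 + Q) = -5 - Q$)
$n{\left(-3,1 \right)} 1314359 = \left(-5 - -3\right) 1314359 = \left(-5 + 3\right) 1314359 = \left(-2\right) 1314359 = -2628718$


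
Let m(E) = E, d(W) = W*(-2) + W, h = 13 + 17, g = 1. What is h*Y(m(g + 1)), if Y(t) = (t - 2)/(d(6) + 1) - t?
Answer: -60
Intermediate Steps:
h = 30
d(W) = -W (d(W) = -2*W + W = -W)
Y(t) = 2/5 - 6*t/5 (Y(t) = (t - 2)/(-1*6 + 1) - t = (-2 + t)/(-6 + 1) - t = (-2 + t)/(-5) - t = (-2 + t)*(-1/5) - t = (2/5 - t/5) - t = 2/5 - 6*t/5)
h*Y(m(g + 1)) = 30*(2/5 - 6*(1 + 1)/5) = 30*(2/5 - 6/5*2) = 30*(2/5 - 12/5) = 30*(-2) = -60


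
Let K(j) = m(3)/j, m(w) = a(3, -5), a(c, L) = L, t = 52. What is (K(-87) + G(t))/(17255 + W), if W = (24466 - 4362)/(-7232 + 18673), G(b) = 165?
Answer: 164292760/17176806633 ≈ 0.0095648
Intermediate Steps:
m(w) = -5
K(j) = -5/j
W = 20104/11441 ≈ 1.7572
(K(-87) + G(t))/(17255 + W) = (-5/(-87) + 165)/(17255 + 20104/11441) = (-5*(-1/87) + 165)/(197434559/11441) = (5/87 + 165)*(11441/197434559) = (14360/87)*(11441/197434559) = 164292760/17176806633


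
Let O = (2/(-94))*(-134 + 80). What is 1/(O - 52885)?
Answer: -47/2485541 ≈ -1.8909e-5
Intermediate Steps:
O = 54/47 (O = (2*(-1/94))*(-54) = -1/47*(-54) = 54/47 ≈ 1.1489)
1/(O - 52885) = 1/(54/47 - 52885) = 1/(-2485541/47) = -47/2485541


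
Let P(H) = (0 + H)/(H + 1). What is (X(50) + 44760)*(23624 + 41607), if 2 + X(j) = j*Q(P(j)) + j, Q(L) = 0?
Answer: 2922870648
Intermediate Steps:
P(H) = H/(1 + H)
X(j) = -2 + j (X(j) = -2 + (j*0 + j) = -2 + (0 + j) = -2 + j)
(X(50) + 44760)*(23624 + 41607) = ((-2 + 50) + 44760)*(23624 + 41607) = (48 + 44760)*65231 = 44808*65231 = 2922870648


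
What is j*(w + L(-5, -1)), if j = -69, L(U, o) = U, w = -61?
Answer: 4554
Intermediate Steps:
j*(w + L(-5, -1)) = -69*(-61 - 5) = -69*(-66) = 4554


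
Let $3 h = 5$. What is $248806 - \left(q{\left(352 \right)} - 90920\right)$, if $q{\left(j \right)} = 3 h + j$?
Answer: $339369$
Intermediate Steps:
$h = \frac{5}{3}$ ($h = \frac{1}{3} \cdot 5 = \frac{5}{3} \approx 1.6667$)
$q{\left(j \right)} = 5 + j$ ($q{\left(j \right)} = 3 \cdot \frac{5}{3} + j = 5 + j$)
$248806 - \left(q{\left(352 \right)} - 90920\right) = 248806 - \left(\left(5 + 352\right) - 90920\right) = 248806 - \left(357 - 90920\right) = 248806 - -90563 = 248806 + 90563 = 339369$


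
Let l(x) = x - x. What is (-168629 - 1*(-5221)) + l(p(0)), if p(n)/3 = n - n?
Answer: -163408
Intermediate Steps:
p(n) = 0 (p(n) = 3*(n - n) = 3*0 = 0)
l(x) = 0
(-168629 - 1*(-5221)) + l(p(0)) = (-168629 - 1*(-5221)) + 0 = (-168629 + 5221) + 0 = -163408 + 0 = -163408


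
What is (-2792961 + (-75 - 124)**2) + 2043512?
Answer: -709848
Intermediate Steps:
(-2792961 + (-75 - 124)**2) + 2043512 = (-2792961 + (-199)**2) + 2043512 = (-2792961 + 39601) + 2043512 = -2753360 + 2043512 = -709848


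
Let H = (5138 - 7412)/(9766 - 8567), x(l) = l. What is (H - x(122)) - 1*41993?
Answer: -50498159/1199 ≈ -42117.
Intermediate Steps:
H = -2274/1199 ≈ -1.8966
(H - x(122)) - 1*41993 = (-2274/1199 - 1*122) - 1*41993 = (-2274/1199 - 122) - 41993 = -148552/1199 - 41993 = -50498159/1199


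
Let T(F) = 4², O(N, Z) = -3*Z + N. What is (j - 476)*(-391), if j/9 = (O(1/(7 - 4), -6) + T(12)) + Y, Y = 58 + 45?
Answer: -297160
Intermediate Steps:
O(N, Z) = N - 3*Z
Y = 103
T(F) = 16
j = 1236 (j = 9*(((1/(7 - 4) - 3*(-6)) + 16) + 103) = 9*(((1/3 + 18) + 16) + 103) = 9*(((⅓ + 18) + 16) + 103) = 9*((55/3 + 16) + 103) = 9*(103/3 + 103) = 9*(412/3) = 1236)
(j - 476)*(-391) = (1236 - 476)*(-391) = 760*(-391) = -297160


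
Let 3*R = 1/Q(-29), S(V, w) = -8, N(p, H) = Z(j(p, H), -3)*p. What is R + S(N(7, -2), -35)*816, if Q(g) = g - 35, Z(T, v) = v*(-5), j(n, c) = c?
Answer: -1253377/192 ≈ -6528.0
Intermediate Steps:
Z(T, v) = -5*v
N(p, H) = 15*p (N(p, H) = (-5*(-3))*p = 15*p)
Q(g) = -35 + g
R = -1/192 (R = 1/(3*(-35 - 29)) = (1/3)/(-64) = (1/3)*(-1/64) = -1/192 ≈ -0.0052083)
R + S(N(7, -2), -35)*816 = -1/192 - 8*816 = -1/192 - 6528 = -1253377/192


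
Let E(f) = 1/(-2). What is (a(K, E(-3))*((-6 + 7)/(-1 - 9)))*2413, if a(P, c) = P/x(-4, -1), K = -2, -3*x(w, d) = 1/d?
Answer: 7239/5 ≈ 1447.8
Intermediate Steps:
x(w, d) = -1/(3*d)
E(f) = -½
a(P, c) = 3*P (a(P, c) = P/((-⅓/(-1))) = P/((-⅓*(-1))) = P/(⅓) = P*3 = 3*P)
(a(K, E(-3))*((-6 + 7)/(-1 - 9)))*2413 = ((3*(-2))*((-6 + 7)/(-1 - 9)))*2413 = -6/(-10)*2413 = -6*(-1)/10*2413 = -6*(-⅒)*2413 = (⅗)*2413 = 7239/5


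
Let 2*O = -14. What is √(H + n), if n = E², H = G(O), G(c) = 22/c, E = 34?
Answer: √56490/7 ≈ 33.954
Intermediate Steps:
O = -7 (O = (½)*(-14) = -7)
H = -22/7 (H = 22/(-7) = 22*(-⅐) = -22/7 ≈ -3.1429)
n = 1156 (n = 34² = 1156)
√(H + n) = √(-22/7 + 1156) = √(8070/7) = √56490/7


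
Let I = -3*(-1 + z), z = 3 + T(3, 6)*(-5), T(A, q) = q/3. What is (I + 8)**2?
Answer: 1024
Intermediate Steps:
T(A, q) = q/3 (T(A, q) = q*(1/3) = q/3)
z = -7 (z = 3 + ((1/3)*6)*(-5) = 3 + 2*(-5) = 3 - 10 = -7)
I = 24 (I = -3*(-1 - 7) = -3*(-8) = 24)
(I + 8)**2 = (24 + 8)**2 = 32**2 = 1024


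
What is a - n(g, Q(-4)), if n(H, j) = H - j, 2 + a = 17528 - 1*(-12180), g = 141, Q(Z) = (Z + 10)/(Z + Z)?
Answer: 118257/4 ≈ 29564.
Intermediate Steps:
Q(Z) = (10 + Z)/(2*Z) (Q(Z) = (10 + Z)/((2*Z)) = (10 + Z)*(1/(2*Z)) = (10 + Z)/(2*Z))
a = 29706 (a = -2 + (17528 - 1*(-12180)) = -2 + (17528 + 12180) = -2 + 29708 = 29706)
a - n(g, Q(-4)) = 29706 - (141 - (10 - 4)/(2*(-4))) = 29706 - (141 - (-1)*6/(2*4)) = 29706 - (141 - 1*(-¾)) = 29706 - (141 + ¾) = 29706 - 1*567/4 = 29706 - 567/4 = 118257/4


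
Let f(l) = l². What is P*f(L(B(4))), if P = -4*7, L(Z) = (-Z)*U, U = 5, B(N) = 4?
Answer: -11200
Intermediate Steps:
L(Z) = -5*Z (L(Z) = -Z*5 = -5*Z)
P = -28
P*f(L(B(4))) = -28*(-5*4)² = -28*(-20)² = -28*400 = -11200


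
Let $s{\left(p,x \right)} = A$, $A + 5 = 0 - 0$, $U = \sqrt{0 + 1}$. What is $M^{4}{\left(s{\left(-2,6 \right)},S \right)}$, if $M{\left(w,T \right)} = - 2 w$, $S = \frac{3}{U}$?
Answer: $10000$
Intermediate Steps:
$U = 1$ ($U = \sqrt{1} = 1$)
$A = -5$ ($A = -5 + \left(0 - 0\right) = -5 + \left(0 + 0\right) = -5 + 0 = -5$)
$s{\left(p,x \right)} = -5$
$S = 3$ ($S = \frac{3}{1} = 3 \cdot 1 = 3$)
$M^{4}{\left(s{\left(-2,6 \right)},S \right)} = \left(\left(-2\right) \left(-5\right)\right)^{4} = 10^{4} = 10000$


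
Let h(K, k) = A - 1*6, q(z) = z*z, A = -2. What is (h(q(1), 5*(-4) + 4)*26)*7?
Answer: -1456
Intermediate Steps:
q(z) = z**2
h(K, k) = -8 (h(K, k) = -2 - 1*6 = -2 - 6 = -8)
(h(q(1), 5*(-4) + 4)*26)*7 = -8*26*7 = -208*7 = -1456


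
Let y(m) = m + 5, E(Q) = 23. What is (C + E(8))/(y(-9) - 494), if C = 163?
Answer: -31/83 ≈ -0.37349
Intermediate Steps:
y(m) = 5 + m
(C + E(8))/(y(-9) - 494) = (163 + 23)/((5 - 9) - 494) = 186/(-4 - 494) = 186/(-498) = 186*(-1/498) = -31/83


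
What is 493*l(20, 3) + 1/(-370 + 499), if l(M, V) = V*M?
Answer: 3815821/129 ≈ 29580.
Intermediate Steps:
l(M, V) = M*V
493*l(20, 3) + 1/(-370 + 499) = 493*(20*3) + 1/(-370 + 499) = 493*60 + 1/129 = 29580 + 1/129 = 3815821/129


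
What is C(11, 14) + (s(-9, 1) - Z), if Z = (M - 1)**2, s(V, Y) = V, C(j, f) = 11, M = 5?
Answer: -14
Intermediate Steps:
Z = 16 (Z = (5 - 1)**2 = 4**2 = 16)
C(11, 14) + (s(-9, 1) - Z) = 11 + (-9 - 1*16) = 11 + (-9 - 16) = 11 - 25 = -14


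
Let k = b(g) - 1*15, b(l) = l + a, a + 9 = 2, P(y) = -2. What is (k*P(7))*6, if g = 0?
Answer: 264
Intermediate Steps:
a = -7 (a = -9 + 2 = -7)
b(l) = -7 + l (b(l) = l - 7 = -7 + l)
k = -22 (k = (-7 + 0) - 1*15 = -7 - 15 = -22)
(k*P(7))*6 = -22*(-2)*6 = 44*6 = 264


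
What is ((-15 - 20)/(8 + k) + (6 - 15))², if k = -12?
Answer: 1/16 ≈ 0.062500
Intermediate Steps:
((-15 - 20)/(8 + k) + (6 - 15))² = ((-15 - 20)/(8 - 12) + (6 - 15))² = (-35/(-4) - 9)² = (-35*(-¼) - 9)² = (35/4 - 9)² = (-¼)² = 1/16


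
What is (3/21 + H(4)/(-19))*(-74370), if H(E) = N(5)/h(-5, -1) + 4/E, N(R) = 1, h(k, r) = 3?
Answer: -718910/133 ≈ -5405.3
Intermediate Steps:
H(E) = ⅓ + 4/E (H(E) = 1/3 + 4/E = 1*(⅓) + 4/E = ⅓ + 4/E)
(3/21 + H(4)/(-19))*(-74370) = (3/21 + ((⅓)*(12 + 4)/4)/(-19))*(-74370) = (3*(1/21) + ((⅓)*(¼)*16)*(-1/19))*(-74370) = (⅐ + (4/3)*(-1/19))*(-74370) = (⅐ - 4/57)*(-74370) = (29/399)*(-74370) = -718910/133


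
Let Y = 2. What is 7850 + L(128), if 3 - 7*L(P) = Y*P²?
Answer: 22185/7 ≈ 3169.3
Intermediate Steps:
L(P) = 3/7 - 2*P²/7
7850 + L(128) = 7850 + (3/7 - 2/7*128²) = 7850 + (3/7 - 2/7*16384) = 7850 + (3/7 - 32768/7) = 7850 - 32765/7 = 22185/7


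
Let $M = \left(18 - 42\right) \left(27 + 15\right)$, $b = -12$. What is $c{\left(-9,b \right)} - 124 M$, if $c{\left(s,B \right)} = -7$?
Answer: $124985$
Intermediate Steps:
$M = -1008$ ($M = \left(-24\right) 42 = -1008$)
$c{\left(-9,b \right)} - 124 M = -7 - -124992 = -7 + 124992 = 124985$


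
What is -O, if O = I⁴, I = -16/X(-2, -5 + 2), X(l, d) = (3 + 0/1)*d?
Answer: -65536/6561 ≈ -9.9887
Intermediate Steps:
X(l, d) = 3*d (X(l, d) = (3 + 0*1)*d = (3 + 0)*d = 3*d)
I = 16/9 (I = -16*1/(3*(-5 + 2)) = -16/(3*(-3)) = -16/(-9) = -16*(-⅑) = 16/9 ≈ 1.7778)
O = 65536/6561 (O = (16/9)⁴ = 65536/6561 ≈ 9.9887)
-O = -1*65536/6561 = -65536/6561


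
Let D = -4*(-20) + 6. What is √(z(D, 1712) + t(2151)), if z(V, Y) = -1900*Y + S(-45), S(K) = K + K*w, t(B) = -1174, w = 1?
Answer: 4*I*√203379 ≈ 1803.9*I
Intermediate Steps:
S(K) = 2*K (S(K) = K + K*1 = K + K = 2*K)
D = 86 (D = 80 + 6 = 86)
z(V, Y) = -90 - 1900*Y (z(V, Y) = -1900*Y + 2*(-45) = -1900*Y - 90 = -90 - 1900*Y)
√(z(D, 1712) + t(2151)) = √((-90 - 1900*1712) - 1174) = √((-90 - 3252800) - 1174) = √(-3252890 - 1174) = √(-3254064) = 4*I*√203379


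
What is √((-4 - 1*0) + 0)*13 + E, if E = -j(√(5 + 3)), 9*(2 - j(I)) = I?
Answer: -2 + 26*I + 2*√2/9 ≈ -1.6857 + 26.0*I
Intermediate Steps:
j(I) = 2 - I/9
E = -2 + 2*√2/9 (E = -(2 - √(5 + 3)/9) = -(2 - 2*√2/9) = -2 + 2*√2/9 ≈ -1.6857)
√((-4 - 1*0) + 0)*13 + E = √((-4 - 1*0) + 0)*13 + (-2 + 2*√2/9) = √((-4 + 0) + 0)*13 + (-2 + 2*√2/9) = √(-4 + 0)*13 + (-2 + 2*√2/9) = √(-4)*13 + (-2 + 2*√2/9) = (2*I)*13 + (-2 + 2*√2/9) = 26*I + (-2 + 2*√2/9) = -2 + 26*I + 2*√2/9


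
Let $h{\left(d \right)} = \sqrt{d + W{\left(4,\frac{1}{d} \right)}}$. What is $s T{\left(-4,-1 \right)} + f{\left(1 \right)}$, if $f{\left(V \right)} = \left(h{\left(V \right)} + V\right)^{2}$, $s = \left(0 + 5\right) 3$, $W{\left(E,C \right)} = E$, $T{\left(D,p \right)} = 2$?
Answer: $36 + 2 \sqrt{5} \approx 40.472$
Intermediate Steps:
$h{\left(d \right)} = \sqrt{4 + d}$ ($h{\left(d \right)} = \sqrt{d + 4} = \sqrt{4 + d}$)
$s = 15$ ($s = 5 \cdot 3 = 15$)
$f{\left(V \right)} = \left(V + \sqrt{4 + V}\right)^{2}$ ($f{\left(V \right)} = \left(\sqrt{4 + V} + V\right)^{2} = \left(V + \sqrt{4 + V}\right)^{2}$)
$s T{\left(-4,-1 \right)} + f{\left(1 \right)} = 15 \cdot 2 + \left(1 + \sqrt{4 + 1}\right)^{2} = 30 + \left(1 + \sqrt{5}\right)^{2}$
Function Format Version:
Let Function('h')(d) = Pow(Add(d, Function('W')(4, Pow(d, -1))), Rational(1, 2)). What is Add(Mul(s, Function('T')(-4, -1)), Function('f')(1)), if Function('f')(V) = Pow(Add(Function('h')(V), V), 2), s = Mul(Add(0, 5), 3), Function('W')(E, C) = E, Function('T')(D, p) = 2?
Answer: Add(36, Mul(2, Pow(5, Rational(1, 2)))) ≈ 40.472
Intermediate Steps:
Function('h')(d) = Pow(Add(4, d), Rational(1, 2)) (Function('h')(d) = Pow(Add(d, 4), Rational(1, 2)) = Pow(Add(4, d), Rational(1, 2)))
s = 15 (s = Mul(5, 3) = 15)
Function('f')(V) = Pow(Add(V, Pow(Add(4, V), Rational(1, 2))), 2) (Function('f')(V) = Pow(Add(Pow(Add(4, V), Rational(1, 2)), V), 2) = Pow(Add(V, Pow(Add(4, V), Rational(1, 2))), 2))
Add(Mul(s, Function('T')(-4, -1)), Function('f')(1)) = Add(Mul(15, 2), Pow(Add(1, Pow(Add(4, 1), Rational(1, 2))), 2)) = Add(30, Pow(Add(1, Pow(5, Rational(1, 2))), 2))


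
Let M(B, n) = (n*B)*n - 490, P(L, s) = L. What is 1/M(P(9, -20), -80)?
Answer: 1/57110 ≈ 1.7510e-5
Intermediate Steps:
M(B, n) = -490 + B*n**2 (M(B, n) = (B*n)*n - 490 = B*n**2 - 490 = -490 + B*n**2)
1/M(P(9, -20), -80) = 1/(-490 + 9*(-80)**2) = 1/(-490 + 9*6400) = 1/(-490 + 57600) = 1/57110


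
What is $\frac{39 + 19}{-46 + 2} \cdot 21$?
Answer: $- \frac{609}{22} \approx -27.682$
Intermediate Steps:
$\frac{39 + 19}{-46 + 2} \cdot 21 = \frac{58}{-44} \cdot 21 = 58 \left(- \frac{1}{44}\right) 21 = \left(- \frac{29}{22}\right) 21 = - \frac{609}{22}$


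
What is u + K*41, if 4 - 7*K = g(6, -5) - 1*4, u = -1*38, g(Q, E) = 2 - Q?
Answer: 226/7 ≈ 32.286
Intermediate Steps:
u = -38
K = 12/7 (K = 4/7 - ((2 - 1*6) - 1*4)/7 = 4/7 - ((2 - 6) - 4)/7 = 4/7 - (-4 - 4)/7 = 4/7 - 1/7*(-8) = 4/7 + 8/7 = 12/7 ≈ 1.7143)
u + K*41 = -38 + (12/7)*41 = -38 + 492/7 = 226/7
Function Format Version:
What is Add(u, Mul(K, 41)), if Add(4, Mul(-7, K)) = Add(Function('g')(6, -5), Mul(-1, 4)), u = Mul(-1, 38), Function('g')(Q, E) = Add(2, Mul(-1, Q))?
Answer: Rational(226, 7) ≈ 32.286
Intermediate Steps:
u = -38
K = Rational(12, 7) (K = Add(Rational(4, 7), Mul(Rational(-1, 7), Add(Add(2, Mul(-1, 6)), Mul(-1, 4)))) = Add(Rational(4, 7), Mul(Rational(-1, 7), Add(Add(2, -6), -4))) = Add(Rational(4, 7), Mul(Rational(-1, 7), Add(-4, -4))) = Add(Rational(4, 7), Mul(Rational(-1, 7), -8)) = Add(Rational(4, 7), Rational(8, 7)) = Rational(12, 7) ≈ 1.7143)
Add(u, Mul(K, 41)) = Add(-38, Mul(Rational(12, 7), 41)) = Add(-38, Rational(492, 7)) = Rational(226, 7)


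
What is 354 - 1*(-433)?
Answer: 787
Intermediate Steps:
354 - 1*(-433) = 354 + 433 = 787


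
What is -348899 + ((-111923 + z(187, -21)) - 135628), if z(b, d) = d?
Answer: -596471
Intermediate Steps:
-348899 + ((-111923 + z(187, -21)) - 135628) = -348899 + ((-111923 - 21) - 135628) = -348899 + (-111944 - 135628) = -348899 - 247572 = -596471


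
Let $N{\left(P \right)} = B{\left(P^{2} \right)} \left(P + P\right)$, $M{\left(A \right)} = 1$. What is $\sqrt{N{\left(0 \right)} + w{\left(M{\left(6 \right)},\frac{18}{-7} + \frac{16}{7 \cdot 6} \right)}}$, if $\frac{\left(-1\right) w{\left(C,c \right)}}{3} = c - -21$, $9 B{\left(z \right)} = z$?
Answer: $\frac{i \sqrt{2765}}{7} \approx 7.5119 i$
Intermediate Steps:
$B{\left(z \right)} = \frac{z}{9}$
$N{\left(P \right)} = \frac{2 P^{3}}{9}$ ($N{\left(P \right)} = \frac{P^{2}}{9} \left(P + P\right) = \frac{P^{2}}{9} \cdot 2 P = \frac{2 P^{3}}{9}$)
$w{\left(C,c \right)} = -63 - 3 c$ ($w{\left(C,c \right)} = - 3 \left(c - -21\right) = - 3 \left(c + 21\right) = - 3 \left(21 + c\right) = -63 - 3 c$)
$\sqrt{N{\left(0 \right)} + w{\left(M{\left(6 \right)},\frac{18}{-7} + \frac{16}{7 \cdot 6} \right)}} = \sqrt{\frac{2 \cdot 0^{3}}{9} - \left(63 + 3 \left(\frac{18}{-7} + \frac{16}{7 \cdot 6}\right)\right)} = \sqrt{\frac{2}{9} \cdot 0 - \left(63 + 3 \left(18 \left(- \frac{1}{7}\right) + \frac{16}{42}\right)\right)} = \sqrt{0 - \left(63 + 3 \left(- \frac{18}{7} + 16 \cdot \frac{1}{42}\right)\right)} = \sqrt{0 - \left(63 + 3 \left(- \frac{18}{7} + \frac{8}{21}\right)\right)} = \sqrt{0 - \frac{395}{7}} = \sqrt{- \frac{395}{7}} = \frac{i \sqrt{2765}}{7}$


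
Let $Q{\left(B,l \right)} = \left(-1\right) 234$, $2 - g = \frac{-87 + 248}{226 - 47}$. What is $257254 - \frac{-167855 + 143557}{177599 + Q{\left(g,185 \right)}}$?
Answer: $\frac{45627880008}{177365} \approx 2.5725 \cdot 10^{5}$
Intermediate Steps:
$g = \frac{197}{179}$ ($g = 2 - \frac{-87 + 248}{226 - 47} = 2 - \frac{161}{179} = \frac{197}{179} \approx 1.1006$)
$Q{\left(B,l \right)} = -234$
$257254 - \frac{-167855 + 143557}{177599 + Q{\left(g,185 \right)}} = 257254 - \frac{-167855 + 143557}{177599 - 234} = 257254 - - \frac{24298}{177365} = 257254 + \frac{24298}{177365} = \frac{45627880008}{177365}$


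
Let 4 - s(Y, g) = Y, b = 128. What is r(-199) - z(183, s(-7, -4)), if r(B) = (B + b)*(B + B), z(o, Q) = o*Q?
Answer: 26245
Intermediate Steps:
s(Y, g) = 4 - Y
z(o, Q) = Q*o
r(B) = 2*B*(128 + B) (r(B) = (B + 128)*(B + B) = (128 + B)*(2*B) = 2*B*(128 + B))
r(-199) - z(183, s(-7, -4)) = 2*(-199)*(128 - 199) - (4 - 1*(-7))*183 = 2*(-199)*(-71) - (4 + 7)*183 = 28258 - 11*183 = 28258 - 1*2013 = 28258 - 2013 = 26245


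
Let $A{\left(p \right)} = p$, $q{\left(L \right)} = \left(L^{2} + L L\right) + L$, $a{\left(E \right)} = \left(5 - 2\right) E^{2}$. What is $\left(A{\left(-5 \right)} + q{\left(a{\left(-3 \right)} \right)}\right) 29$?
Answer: $42920$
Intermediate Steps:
$a{\left(E \right)} = 3 E^{2}$
$q{\left(L \right)} = L + 2 L^{2}$ ($q{\left(L \right)} = \left(L^{2} + L^{2}\right) + L = 2 L^{2} + L = L + 2 L^{2}$)
$\left(A{\left(-5 \right)} + q{\left(a{\left(-3 \right)} \right)}\right) 29 = \left(-5 + 3 \left(-3\right)^{2} \left(1 + 2 \cdot 3 \left(-3\right)^{2}\right)\right) 29 = \left(-5 + 3 \cdot 9 \left(1 + 2 \cdot 3 \cdot 9\right)\right) 29 = \left(-5 + 27 \left(1 + 2 \cdot 27\right)\right) 29 = \left(-5 + 27 \left(1 + 54\right)\right) 29 = \left(-5 + 27 \cdot 55\right) 29 = \left(-5 + 1485\right) 29 = 1480 \cdot 29 = 42920$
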